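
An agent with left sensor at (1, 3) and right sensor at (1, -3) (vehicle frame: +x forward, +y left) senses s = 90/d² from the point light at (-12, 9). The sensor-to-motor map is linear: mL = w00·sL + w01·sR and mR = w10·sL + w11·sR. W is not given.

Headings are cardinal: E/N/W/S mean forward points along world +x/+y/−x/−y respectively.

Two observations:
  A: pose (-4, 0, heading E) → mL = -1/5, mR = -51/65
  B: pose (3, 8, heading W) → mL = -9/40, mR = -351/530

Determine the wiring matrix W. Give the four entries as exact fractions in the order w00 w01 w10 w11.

obs A: pose=(-4,0,E) → sL=10/13, sR=2/5, mL=-1/5, mR=-51/65
obs B: pose=(3,8,W) → sL=45/106, sR=9/20, mL=-9/40, mR=-351/530
sensor matrix S = [[10/13, 2/5], [45/106, 9/20]]; det S = 243/1378
solve [mL_A; mL_B] = S·[w00; w01] and [mR_A; mR_B] = S·[w10; w11]:
  w00 = 0, w01 = -1/2, w10 = -1/2, w11 = -1

0 -1/2 -1/2 -1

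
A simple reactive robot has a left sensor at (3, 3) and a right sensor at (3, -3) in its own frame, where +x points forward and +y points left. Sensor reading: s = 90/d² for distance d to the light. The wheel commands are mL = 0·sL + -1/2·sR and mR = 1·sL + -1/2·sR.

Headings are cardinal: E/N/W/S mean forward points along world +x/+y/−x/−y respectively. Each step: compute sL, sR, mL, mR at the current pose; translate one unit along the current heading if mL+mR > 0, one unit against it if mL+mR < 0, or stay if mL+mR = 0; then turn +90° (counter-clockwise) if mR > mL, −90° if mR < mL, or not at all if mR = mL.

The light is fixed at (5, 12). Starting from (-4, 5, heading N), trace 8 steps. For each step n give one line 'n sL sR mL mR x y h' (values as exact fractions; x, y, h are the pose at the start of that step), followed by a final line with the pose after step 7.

0 9/16 45/26 -45/52 -63/208 -4 5 N
1 18/53 90/169 -45/169 657/8957 -4 4 W
2 45/73 45/121 -45/242 7605/17666 -3 4 S
3 90/61 90/169 -45/169 12465/10309 -3 3 E
4 45/68 45/26 -45/52 -45/221 -2 3 N
5 90/269 90/149 -45/149 1305/40081 -2 2 W
6 45/89 9/25 -9/50 1449/4450 -1 2 S
7 90/73 18/41 -9/41 3033/2993 -1 1 E
final 0 1 N

n=0: pose=(-4,5,N); sL=9/16, sR=45/26; mL=-45/52, mR=-63/208; mL+mR=-243/208 → advance -1; mR−mL=9/16 → turn +1·90°
n=1: pose=(-4,4,W); sL=18/53, sR=90/169; mL=-45/169, mR=657/8957; mL+mR=-1728/8957 → advance -1; mR−mL=18/53 → turn +1·90°
n=2: pose=(-3,4,S); sL=45/73, sR=45/121; mL=-45/242, mR=7605/17666; mL+mR=2160/8833 → advance +1; mR−mL=45/73 → turn +1·90°
n=3: pose=(-3,3,E); sL=90/61, sR=90/169; mL=-45/169, mR=12465/10309; mL+mR=9720/10309 → advance +1; mR−mL=90/61 → turn +1·90°
n=4: pose=(-2,3,N); sL=45/68, sR=45/26; mL=-45/52, mR=-45/221; mL+mR=-945/884 → advance -1; mR−mL=45/68 → turn +1·90°
n=5: pose=(-2,2,W); sL=90/269, sR=90/149; mL=-45/149, mR=1305/40081; mL+mR=-10800/40081 → advance -1; mR−mL=90/269 → turn +1·90°
n=6: pose=(-1,2,S); sL=45/89, sR=9/25; mL=-9/50, mR=1449/4450; mL+mR=324/2225 → advance +1; mR−mL=45/89 → turn +1·90°
n=7: pose=(-1,1,E); sL=90/73, sR=18/41; mL=-9/41, mR=3033/2993; mL+mR=2376/2993 → advance +1; mR−mL=90/73 → turn +1·90°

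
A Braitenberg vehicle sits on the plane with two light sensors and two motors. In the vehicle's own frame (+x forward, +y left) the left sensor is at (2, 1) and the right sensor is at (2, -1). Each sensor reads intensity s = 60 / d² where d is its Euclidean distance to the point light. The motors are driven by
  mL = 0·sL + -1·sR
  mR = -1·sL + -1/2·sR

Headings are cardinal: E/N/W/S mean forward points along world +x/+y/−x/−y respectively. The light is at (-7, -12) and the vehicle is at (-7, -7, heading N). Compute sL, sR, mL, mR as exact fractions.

6/5 6/5 -6/5 -9/5

left sensor world pos  = (-8, -5); dL² = 50
right sensor world pos = (-6, -5); dR² = 50
sL = 60/50 = 6/5
sR = 60/50 = 6/5
mL = 0·sL + -1·sR = -6/5
mR = -1·sL + -1/2·sR = -9/5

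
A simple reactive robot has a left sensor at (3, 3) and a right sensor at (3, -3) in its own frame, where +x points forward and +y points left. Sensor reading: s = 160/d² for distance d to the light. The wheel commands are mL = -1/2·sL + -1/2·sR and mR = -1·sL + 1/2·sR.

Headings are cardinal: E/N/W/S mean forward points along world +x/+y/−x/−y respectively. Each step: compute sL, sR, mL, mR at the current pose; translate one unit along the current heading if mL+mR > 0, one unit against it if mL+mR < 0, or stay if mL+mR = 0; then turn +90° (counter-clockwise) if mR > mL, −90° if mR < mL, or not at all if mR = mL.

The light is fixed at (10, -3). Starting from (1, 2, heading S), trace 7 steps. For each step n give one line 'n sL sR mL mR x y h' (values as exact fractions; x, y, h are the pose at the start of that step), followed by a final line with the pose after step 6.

n=0: pose=(1,2,S); sL=4, sR=40/37; mL=-94/37, mR=-128/37; mL+mR=-6 → advance -1; mR−mL=-34/37 → turn -1·90°
n=1: pose=(1,3,W); sL=160/153, sR=32/45; mL=-224/255, mR=-176/255; mL+mR=-80/51 → advance -1; mR−mL=16/85 → turn +1·90°
n=2: pose=(2,3,S); sL=80/17, sR=16/13; mL=-656/221, mR=-904/221; mL+mR=-120/17 → advance -1; mR−mL=-248/221 → turn -1·90°
n=3: pose=(2,4,W); sL=160/137, sR=160/221; mL=-28640/30277, mR=-24400/30277; mL+mR=-240/137 → advance -1; mR−mL=4240/30277 → turn +1·90°
n=4: pose=(3,4,S); sL=5, sR=40/29; mL=-185/58, mR=-125/29; mL+mR=-15/2 → advance -1; mR−mL=-65/58 → turn -1·90°
n=5: pose=(3,5,W); sL=32/25, sR=160/221; mL=-5536/5525, mR=-5072/5525; mL+mR=-48/25 → advance -1; mR−mL=464/5525 → turn +1·90°
n=6: pose=(4,5,S); sL=80/17, sR=80/53; mL=-2800/901, mR=-3560/901; mL+mR=-120/17 → advance -1; mR−mL=-760/901 → turn -1·90°

0 4 40/37 -94/37 -128/37 1 2 S
1 160/153 32/45 -224/255 -176/255 1 3 W
2 80/17 16/13 -656/221 -904/221 2 3 S
3 160/137 160/221 -28640/30277 -24400/30277 2 4 W
4 5 40/29 -185/58 -125/29 3 4 S
5 32/25 160/221 -5536/5525 -5072/5525 3 5 W
6 80/17 80/53 -2800/901 -3560/901 4 5 S
final 4 6 W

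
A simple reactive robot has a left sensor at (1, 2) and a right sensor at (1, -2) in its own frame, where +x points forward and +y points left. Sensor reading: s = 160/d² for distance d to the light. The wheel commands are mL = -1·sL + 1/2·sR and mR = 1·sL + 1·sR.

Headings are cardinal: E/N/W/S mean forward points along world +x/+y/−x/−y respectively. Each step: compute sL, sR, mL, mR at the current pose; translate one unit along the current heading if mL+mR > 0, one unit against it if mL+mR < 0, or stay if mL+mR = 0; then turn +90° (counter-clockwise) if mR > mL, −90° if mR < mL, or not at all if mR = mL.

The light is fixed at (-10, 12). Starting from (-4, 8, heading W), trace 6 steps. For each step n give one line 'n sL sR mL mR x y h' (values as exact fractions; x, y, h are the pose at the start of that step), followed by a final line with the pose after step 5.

0 160/61 160/29 240/1769 14400/1769 -4 8 W
1 80/37 80/17 120/629 4320/629 -5 8 S
2 32/9 32/17 -400/153 832/153 -5 7 E
3 5 2 -4 7 -4 7 N
4 160/61 160/29 240/1769 14400/1769 -4 8 W
5 80/37 80/17 120/629 4320/629 -5 8 S
final -5 7 E

n=0: pose=(-4,8,W); sL=160/61, sR=160/29; mL=240/1769, mR=14400/1769; mL+mR=240/29 → advance +1; mR−mL=14160/1769 → turn +1·90°
n=1: pose=(-5,8,S); sL=80/37, sR=80/17; mL=120/629, mR=4320/629; mL+mR=120/17 → advance +1; mR−mL=4200/629 → turn +1·90°
n=2: pose=(-5,7,E); sL=32/9, sR=32/17; mL=-400/153, mR=832/153; mL+mR=48/17 → advance +1; mR−mL=1232/153 → turn +1·90°
n=3: pose=(-4,7,N); sL=5, sR=2; mL=-4, mR=7; mL+mR=3 → advance +1; mR−mL=11 → turn +1·90°
n=4: pose=(-4,8,W); sL=160/61, sR=160/29; mL=240/1769, mR=14400/1769; mL+mR=240/29 → advance +1; mR−mL=14160/1769 → turn +1·90°
n=5: pose=(-5,8,S); sL=80/37, sR=80/17; mL=120/629, mR=4320/629; mL+mR=120/17 → advance +1; mR−mL=4200/629 → turn +1·90°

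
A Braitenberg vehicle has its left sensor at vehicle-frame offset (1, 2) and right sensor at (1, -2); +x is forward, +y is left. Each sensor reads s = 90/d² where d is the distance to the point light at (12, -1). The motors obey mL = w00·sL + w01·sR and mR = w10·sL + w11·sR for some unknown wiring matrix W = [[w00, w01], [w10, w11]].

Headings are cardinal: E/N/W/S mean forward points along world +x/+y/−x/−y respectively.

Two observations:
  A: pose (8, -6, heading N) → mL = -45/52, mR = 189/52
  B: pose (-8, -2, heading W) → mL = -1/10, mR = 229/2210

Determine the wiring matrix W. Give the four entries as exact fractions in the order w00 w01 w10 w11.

-1/2 0 -1/2 1

obs A: pose=(8,-6,N) → sL=45/26, sR=9/2, mL=-45/52, mR=189/52
obs B: pose=(-8,-2,W) → sL=1/5, sR=45/221, mL=-1/10, mR=229/2210
sensor matrix S = [[45/26, 9/2], [1/5, 45/221]]; det S = -7866/14365
solve [mL_A; mL_B] = S·[w00; w01] and [mR_A; mR_B] = S·[w10; w11]:
  w00 = -1/2, w01 = 0, w10 = -1/2, w11 = 1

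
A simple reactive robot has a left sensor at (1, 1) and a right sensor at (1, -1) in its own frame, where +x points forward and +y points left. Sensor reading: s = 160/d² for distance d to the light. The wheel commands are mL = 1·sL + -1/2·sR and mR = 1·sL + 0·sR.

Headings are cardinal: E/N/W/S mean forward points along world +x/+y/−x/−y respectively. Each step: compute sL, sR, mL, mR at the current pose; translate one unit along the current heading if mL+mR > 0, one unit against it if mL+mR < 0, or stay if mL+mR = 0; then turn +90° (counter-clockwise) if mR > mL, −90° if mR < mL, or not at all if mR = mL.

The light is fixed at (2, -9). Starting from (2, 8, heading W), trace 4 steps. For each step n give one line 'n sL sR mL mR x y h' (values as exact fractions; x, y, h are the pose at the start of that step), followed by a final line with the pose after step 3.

0 160/257 32/65 6288/16705 160/257 2 8 W
1 5/8 8/13 33/104 5/8 1 8 S
2 160/289 32/45 2576/13005 160/289 1 7 E
3 16/29 16/29 8/29 16/29 2 7 N
final 2 8 W

n=0: pose=(2,8,W); sL=160/257, sR=32/65; mL=6288/16705, mR=160/257; mL+mR=16688/16705 → advance +1; mR−mL=16/65 → turn +1·90°
n=1: pose=(1,8,S); sL=5/8, sR=8/13; mL=33/104, mR=5/8; mL+mR=49/52 → advance +1; mR−mL=4/13 → turn +1·90°
n=2: pose=(1,7,E); sL=160/289, sR=32/45; mL=2576/13005, mR=160/289; mL+mR=9776/13005 → advance +1; mR−mL=16/45 → turn +1·90°
n=3: pose=(2,7,N); sL=16/29, sR=16/29; mL=8/29, mR=16/29; mL+mR=24/29 → advance +1; mR−mL=8/29 → turn +1·90°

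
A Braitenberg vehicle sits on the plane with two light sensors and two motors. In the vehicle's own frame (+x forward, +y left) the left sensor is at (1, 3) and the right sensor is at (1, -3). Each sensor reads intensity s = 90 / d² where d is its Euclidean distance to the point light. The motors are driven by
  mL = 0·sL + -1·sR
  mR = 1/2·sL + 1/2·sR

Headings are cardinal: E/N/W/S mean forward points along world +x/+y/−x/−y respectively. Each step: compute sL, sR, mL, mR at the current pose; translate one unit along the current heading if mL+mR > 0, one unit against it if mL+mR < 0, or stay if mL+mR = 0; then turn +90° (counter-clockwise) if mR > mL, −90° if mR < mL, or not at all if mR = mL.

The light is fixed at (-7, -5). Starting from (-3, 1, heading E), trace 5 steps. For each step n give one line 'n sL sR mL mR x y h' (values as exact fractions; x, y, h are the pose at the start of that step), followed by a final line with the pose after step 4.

0 45/53 45/17 -45/17 1575/901 -3 1 E
1 90/49 18/17 -18/17 1206/833 -4 1 N
2 9/2 45/52 -45/52 279/104 -4 2 W
3 90/61 90/37 -90/37 4410/2257 -5 2 S
4 9/13 45/17 -45/17 369/221 -5 3 E
final -6 3 N

n=0: pose=(-3,1,E); sL=45/53, sR=45/17; mL=-45/17, mR=1575/901; mL+mR=-810/901 → advance -1; mR−mL=3960/901 → turn +1·90°
n=1: pose=(-4,1,N); sL=90/49, sR=18/17; mL=-18/17, mR=1206/833; mL+mR=324/833 → advance +1; mR−mL=2088/833 → turn +1·90°
n=2: pose=(-4,2,W); sL=9/2, sR=45/52; mL=-45/52, mR=279/104; mL+mR=189/104 → advance +1; mR−mL=369/104 → turn +1·90°
n=3: pose=(-5,2,S); sL=90/61, sR=90/37; mL=-90/37, mR=4410/2257; mL+mR=-1080/2257 → advance -1; mR−mL=9900/2257 → turn +1·90°
n=4: pose=(-5,3,E); sL=9/13, sR=45/17; mL=-45/17, mR=369/221; mL+mR=-216/221 → advance -1; mR−mL=954/221 → turn +1·90°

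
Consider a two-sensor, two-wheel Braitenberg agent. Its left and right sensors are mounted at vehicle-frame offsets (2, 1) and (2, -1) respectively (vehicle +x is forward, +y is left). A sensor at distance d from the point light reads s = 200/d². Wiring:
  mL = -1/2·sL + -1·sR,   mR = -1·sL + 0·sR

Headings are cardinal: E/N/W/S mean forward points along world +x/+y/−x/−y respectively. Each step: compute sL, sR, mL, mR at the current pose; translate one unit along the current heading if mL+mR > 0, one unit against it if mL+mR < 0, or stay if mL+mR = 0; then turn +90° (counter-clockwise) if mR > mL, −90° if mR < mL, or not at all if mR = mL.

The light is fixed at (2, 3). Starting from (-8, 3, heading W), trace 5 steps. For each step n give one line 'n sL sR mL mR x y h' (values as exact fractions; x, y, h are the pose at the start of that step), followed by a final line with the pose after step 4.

n=0: pose=(-8,3,W); sL=40/29, sR=40/29; mL=-60/29, mR=-40/29; mL+mR=-100/29 → advance -1; mR−mL=20/29 → turn +1·90°
n=1: pose=(-7,3,S); sL=50/17, sR=25/13; mL=-750/221, mR=-50/17; mL+mR=-1400/221 → advance -1; mR−mL=100/221 → turn +1·90°
n=2: pose=(-7,4,E); sL=200/53, sR=200/49; mL=-15500/2597, mR=-200/53; mL+mR=-25300/2597 → advance -1; mR−mL=5700/2597 → turn +1·90°
n=3: pose=(-8,4,N); sL=20/13, sR=20/9; mL=-350/117, mR=-20/13; mL+mR=-530/117 → advance -1; mR−mL=170/117 → turn +1·90°
n=4: pose=(-8,3,W); sL=40/29, sR=40/29; mL=-60/29, mR=-40/29; mL+mR=-100/29 → advance -1; mR−mL=20/29 → turn +1·90°

0 40/29 40/29 -60/29 -40/29 -8 3 W
1 50/17 25/13 -750/221 -50/17 -7 3 S
2 200/53 200/49 -15500/2597 -200/53 -7 4 E
3 20/13 20/9 -350/117 -20/13 -8 4 N
4 40/29 40/29 -60/29 -40/29 -8 3 W
final -7 3 S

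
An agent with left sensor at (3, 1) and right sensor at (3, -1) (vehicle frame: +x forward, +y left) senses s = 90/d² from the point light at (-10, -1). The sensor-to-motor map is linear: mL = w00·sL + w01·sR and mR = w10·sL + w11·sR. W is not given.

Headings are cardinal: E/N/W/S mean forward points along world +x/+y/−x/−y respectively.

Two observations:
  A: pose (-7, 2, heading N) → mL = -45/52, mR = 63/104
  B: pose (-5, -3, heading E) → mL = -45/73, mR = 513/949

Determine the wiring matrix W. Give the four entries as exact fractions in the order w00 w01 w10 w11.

0 -1/2 -1/2 1

obs A: pose=(-7,2,N) → sL=9/4, sR=45/26, mL=-45/52, mR=63/104
obs B: pose=(-5,-3,E) → sL=18/13, sR=90/73, mL=-45/73, mR=513/949
sensor matrix S = [[9/4, 45/26], [18/13, 90/73]]; det S = 9315/24674
solve [mL_A; mL_B] = S·[w00; w01] and [mR_A; mR_B] = S·[w10; w11]:
  w00 = 0, w01 = -1/2, w10 = -1/2, w11 = 1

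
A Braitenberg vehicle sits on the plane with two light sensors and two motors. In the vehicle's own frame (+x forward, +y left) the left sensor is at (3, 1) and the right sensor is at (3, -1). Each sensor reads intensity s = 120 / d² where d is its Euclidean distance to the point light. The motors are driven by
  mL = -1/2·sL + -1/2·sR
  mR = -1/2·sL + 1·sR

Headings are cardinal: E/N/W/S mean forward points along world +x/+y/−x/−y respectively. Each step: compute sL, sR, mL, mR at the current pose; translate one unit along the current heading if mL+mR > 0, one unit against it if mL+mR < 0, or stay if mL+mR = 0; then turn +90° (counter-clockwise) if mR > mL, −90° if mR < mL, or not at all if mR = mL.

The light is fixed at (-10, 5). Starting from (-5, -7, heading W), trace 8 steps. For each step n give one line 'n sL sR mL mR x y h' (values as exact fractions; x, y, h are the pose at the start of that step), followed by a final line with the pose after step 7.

n=0: pose=(-5,-7,W); sL=120/173, sR=24/25; mL=-3576/4325, mR=2652/4325; mL+mR=-924/4325 → advance -1; mR−mL=36/25 → turn +1·90°
n=1: pose=(-4,-7,S); sL=60/137, sR=12/25; mL=-1572/3425, mR=894/3425; mL+mR=-678/3425 → advance -1; mR−mL=18/25 → turn +1·90°
n=2: pose=(-4,-6,E); sL=120/181, sR=8/15; mL=-1624/2715, mR=548/2715; mL+mR=-1076/2715 → advance -1; mR−mL=4/5 → turn +1·90°
n=3: pose=(-5,-6,N); sL=3/2, sR=6/5; mL=-27/20, mR=9/20; mL+mR=-9/10 → advance -1; mR−mL=9/5 → turn +1·90°
n=4: pose=(-5,-7,W); sL=120/173, sR=24/25; mL=-3576/4325, mR=2652/4325; mL+mR=-924/4325 → advance -1; mR−mL=36/25 → turn +1·90°
n=5: pose=(-4,-7,S); sL=60/137, sR=12/25; mL=-1572/3425, mR=894/3425; mL+mR=-678/3425 → advance -1; mR−mL=18/25 → turn +1·90°
n=6: pose=(-4,-6,E); sL=120/181, sR=8/15; mL=-1624/2715, mR=548/2715; mL+mR=-1076/2715 → advance -1; mR−mL=4/5 → turn +1·90°
n=7: pose=(-5,-6,N); sL=3/2, sR=6/5; mL=-27/20, mR=9/20; mL+mR=-9/10 → advance -1; mR−mL=9/5 → turn +1·90°

0 120/173 24/25 -3576/4325 2652/4325 -5 -7 W
1 60/137 12/25 -1572/3425 894/3425 -4 -7 S
2 120/181 8/15 -1624/2715 548/2715 -4 -6 E
3 3/2 6/5 -27/20 9/20 -5 -6 N
4 120/173 24/25 -3576/4325 2652/4325 -5 -7 W
5 60/137 12/25 -1572/3425 894/3425 -4 -7 S
6 120/181 8/15 -1624/2715 548/2715 -4 -6 E
7 3/2 6/5 -27/20 9/20 -5 -6 N
final -5 -7 W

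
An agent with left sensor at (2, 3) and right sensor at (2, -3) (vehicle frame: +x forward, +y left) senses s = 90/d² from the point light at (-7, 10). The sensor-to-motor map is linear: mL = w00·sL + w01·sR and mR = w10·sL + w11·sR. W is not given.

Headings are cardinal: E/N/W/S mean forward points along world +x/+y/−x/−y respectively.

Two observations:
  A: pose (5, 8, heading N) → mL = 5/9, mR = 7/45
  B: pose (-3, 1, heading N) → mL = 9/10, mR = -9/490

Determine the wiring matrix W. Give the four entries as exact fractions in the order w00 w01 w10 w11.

1/2 0 1/2 -1

obs A: pose=(5,8,N) → sL=10/9, sR=2/5, mL=5/9, mR=7/45
obs B: pose=(-3,1,N) → sL=9/5, sR=45/49, mL=9/10, mR=-9/490
sensor matrix S = [[10/9, 2/5], [9/5, 45/49]]; det S = 368/1225
solve [mL_A; mL_B] = S·[w00; w01] and [mR_A; mR_B] = S·[w10; w11]:
  w00 = 1/2, w01 = 0, w10 = 1/2, w11 = -1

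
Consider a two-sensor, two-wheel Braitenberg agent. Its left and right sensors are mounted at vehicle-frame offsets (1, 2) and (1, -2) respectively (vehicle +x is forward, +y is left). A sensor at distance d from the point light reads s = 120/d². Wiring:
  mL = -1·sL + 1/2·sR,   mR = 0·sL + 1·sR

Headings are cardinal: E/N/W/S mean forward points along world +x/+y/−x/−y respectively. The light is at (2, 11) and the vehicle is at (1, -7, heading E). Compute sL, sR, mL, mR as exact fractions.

left sensor world pos  = (2, -5); dL² = 256
right sensor world pos = (2, -9); dR² = 400
sL = 120/256 = 15/32
sR = 120/400 = 3/10
mL = -1·sL + 1/2·sR = -51/160
mR = 0·sL + 1·sR = 3/10

15/32 3/10 -51/160 3/10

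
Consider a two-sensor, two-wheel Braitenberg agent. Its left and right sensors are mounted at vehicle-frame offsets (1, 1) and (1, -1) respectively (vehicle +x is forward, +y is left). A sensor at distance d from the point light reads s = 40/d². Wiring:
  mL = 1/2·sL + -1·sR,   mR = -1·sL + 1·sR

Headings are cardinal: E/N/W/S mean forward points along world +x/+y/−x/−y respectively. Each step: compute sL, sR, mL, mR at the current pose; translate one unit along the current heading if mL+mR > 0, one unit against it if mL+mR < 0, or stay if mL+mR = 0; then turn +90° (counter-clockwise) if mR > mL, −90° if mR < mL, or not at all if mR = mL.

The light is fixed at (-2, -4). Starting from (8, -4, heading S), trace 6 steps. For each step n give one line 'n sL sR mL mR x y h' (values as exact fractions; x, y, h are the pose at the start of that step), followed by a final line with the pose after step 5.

0 20/61 20/41 -810/2501 400/2501 8 -4 S
1 8/25 40/121 -516/3025 32/3025 8 -3 E
2 10/17 5/13 -20/221 -45/221 7 -3 N
3 40/101 40/101 -20/101 0 7 -4 E
4 4/5 20/41 -18/205 -64/205 6 -4 N
5 40/81 8/17 -308/1377 -32/1377 6 -5 E
final 5 -5 N

n=0: pose=(8,-4,S); sL=20/61, sR=20/41; mL=-810/2501, mR=400/2501; mL+mR=-10/61 → advance -1; mR−mL=1210/2501 → turn +1·90°
n=1: pose=(8,-3,E); sL=8/25, sR=40/121; mL=-516/3025, mR=32/3025; mL+mR=-4/25 → advance -1; mR−mL=548/3025 → turn +1·90°
n=2: pose=(7,-3,N); sL=10/17, sR=5/13; mL=-20/221, mR=-45/221; mL+mR=-5/17 → advance -1; mR−mL=-25/221 → turn -1·90°
n=3: pose=(7,-4,E); sL=40/101, sR=40/101; mL=-20/101, mR=0; mL+mR=-20/101 → advance -1; mR−mL=20/101 → turn +1·90°
n=4: pose=(6,-4,N); sL=4/5, sR=20/41; mL=-18/205, mR=-64/205; mL+mR=-2/5 → advance -1; mR−mL=-46/205 → turn -1·90°
n=5: pose=(6,-5,E); sL=40/81, sR=8/17; mL=-308/1377, mR=-32/1377; mL+mR=-20/81 → advance -1; mR−mL=92/459 → turn +1·90°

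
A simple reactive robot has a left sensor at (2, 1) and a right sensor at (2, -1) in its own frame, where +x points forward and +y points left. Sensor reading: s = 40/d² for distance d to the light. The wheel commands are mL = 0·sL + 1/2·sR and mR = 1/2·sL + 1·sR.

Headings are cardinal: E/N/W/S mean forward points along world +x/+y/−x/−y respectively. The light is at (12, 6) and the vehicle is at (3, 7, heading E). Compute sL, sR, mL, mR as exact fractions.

left sensor world pos  = (5, 8); dL² = 53
right sensor world pos = (5, 6); dR² = 49
sL = 40/53 = 40/53
sR = 40/49 = 40/49
mL = 0·sL + 1/2·sR = 20/49
mR = 1/2·sL + 1·sR = 3100/2597

40/53 40/49 20/49 3100/2597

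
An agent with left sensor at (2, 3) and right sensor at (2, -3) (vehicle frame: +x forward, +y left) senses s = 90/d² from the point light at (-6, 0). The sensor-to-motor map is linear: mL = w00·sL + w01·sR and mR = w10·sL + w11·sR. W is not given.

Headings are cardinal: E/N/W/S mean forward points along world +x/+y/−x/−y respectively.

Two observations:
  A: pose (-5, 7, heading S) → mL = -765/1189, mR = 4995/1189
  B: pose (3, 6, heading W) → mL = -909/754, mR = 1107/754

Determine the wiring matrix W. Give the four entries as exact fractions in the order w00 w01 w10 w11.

obs A: pose=(-5,7,S) → sL=90/41, sR=90/29, mL=-765/1189, mR=4995/1189
obs B: pose=(3,6,W) → sL=45/29, sR=9/13, mL=-909/754, mR=1107/754
sensor matrix S = [[90/41, 90/29], [45/29, 9/13]]; det S = -1477440/448253
solve [mL_A; mL_B] = S·[w00; w01] and [mR_A; mR_B] = S·[w10; w11]:
  w00 = -1, w01 = 1/2, w10 = 1/2, w11 = 1

-1 1/2 1/2 1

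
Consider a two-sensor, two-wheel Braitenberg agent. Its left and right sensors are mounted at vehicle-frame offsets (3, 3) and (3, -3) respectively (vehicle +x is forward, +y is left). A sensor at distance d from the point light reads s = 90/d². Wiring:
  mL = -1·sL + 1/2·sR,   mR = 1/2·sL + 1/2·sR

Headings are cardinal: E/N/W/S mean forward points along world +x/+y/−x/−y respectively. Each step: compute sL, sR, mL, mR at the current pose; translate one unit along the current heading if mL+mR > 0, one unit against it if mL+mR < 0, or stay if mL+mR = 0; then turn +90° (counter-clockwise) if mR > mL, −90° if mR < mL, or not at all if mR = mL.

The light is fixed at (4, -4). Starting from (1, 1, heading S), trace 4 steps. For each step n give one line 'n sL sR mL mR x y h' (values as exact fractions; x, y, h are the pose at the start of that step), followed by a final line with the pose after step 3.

0 45/2 9/4 -171/8 99/8 1 1 S
1 10/9 10 35/9 50/9 1 2 E
2 45/53 45/41 -1305/4346 2115/2173 2 2 N
3 90/41 18/25 -1881/1025 1494/1025 2 3 W
final 3 3 S

n=0: pose=(1,1,S); sL=45/2, sR=9/4; mL=-171/8, mR=99/8; mL+mR=-9 → advance -1; mR−mL=135/4 → turn +1·90°
n=1: pose=(1,2,E); sL=10/9, sR=10; mL=35/9, mR=50/9; mL+mR=85/9 → advance +1; mR−mL=5/3 → turn +1·90°
n=2: pose=(2,2,N); sL=45/53, sR=45/41; mL=-1305/4346, mR=2115/2173; mL+mR=2925/4346 → advance +1; mR−mL=135/106 → turn +1·90°
n=3: pose=(2,3,W); sL=90/41, sR=18/25; mL=-1881/1025, mR=1494/1025; mL+mR=-387/1025 → advance -1; mR−mL=135/41 → turn +1·90°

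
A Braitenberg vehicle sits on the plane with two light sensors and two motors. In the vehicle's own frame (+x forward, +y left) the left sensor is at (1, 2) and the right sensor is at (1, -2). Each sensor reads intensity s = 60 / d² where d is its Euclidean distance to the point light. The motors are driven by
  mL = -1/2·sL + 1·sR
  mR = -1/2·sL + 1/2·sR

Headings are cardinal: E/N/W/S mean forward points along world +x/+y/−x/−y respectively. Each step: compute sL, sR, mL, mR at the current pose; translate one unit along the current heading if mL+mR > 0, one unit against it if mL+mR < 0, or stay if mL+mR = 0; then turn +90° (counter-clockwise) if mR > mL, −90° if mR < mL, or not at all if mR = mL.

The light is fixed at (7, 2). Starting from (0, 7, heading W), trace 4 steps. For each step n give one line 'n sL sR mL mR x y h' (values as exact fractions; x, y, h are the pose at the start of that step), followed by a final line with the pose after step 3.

n=0: pose=(0,7,W); sL=60/73, sR=60/113; mL=990/8249, mR=-1200/8249; mL+mR=-210/8249 → advance -1; mR−mL=-30/113 → turn -1·90°
n=1: pose=(1,7,N); sL=3/5, sR=15/13; mL=111/130, mR=18/65; mL+mR=147/130 → advance +1; mR−mL=-15/26 → turn -1·90°
n=2: pose=(1,8,E); sL=60/89, sR=60/41; mL=4110/3649, mR=1440/3649; mL+mR=5550/3649 → advance +1; mR−mL=-30/41 → turn -1·90°
n=3: pose=(2,8,S); sL=30/17, sR=30/37; mL=-45/629, mR=-300/629; mL+mR=-345/629 → advance -1; mR−mL=-15/37 → turn -1·90°

0 60/73 60/113 990/8249 -1200/8249 0 7 W
1 3/5 15/13 111/130 18/65 1 7 N
2 60/89 60/41 4110/3649 1440/3649 1 8 E
3 30/17 30/37 -45/629 -300/629 2 8 S
final 2 9 W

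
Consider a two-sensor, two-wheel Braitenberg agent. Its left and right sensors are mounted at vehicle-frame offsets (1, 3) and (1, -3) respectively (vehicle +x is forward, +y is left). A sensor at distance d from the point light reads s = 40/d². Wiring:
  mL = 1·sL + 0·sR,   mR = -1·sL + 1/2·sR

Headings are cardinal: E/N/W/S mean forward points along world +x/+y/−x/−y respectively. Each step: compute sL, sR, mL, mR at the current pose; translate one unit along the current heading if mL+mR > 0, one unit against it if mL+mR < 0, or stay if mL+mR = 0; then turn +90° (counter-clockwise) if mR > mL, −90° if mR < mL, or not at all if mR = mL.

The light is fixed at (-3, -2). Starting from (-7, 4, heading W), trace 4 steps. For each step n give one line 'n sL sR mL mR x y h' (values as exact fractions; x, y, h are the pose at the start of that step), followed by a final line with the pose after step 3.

n=0: pose=(-7,4,W); sL=20/17, sR=20/53; mL=20/17, mR=-890/901; mL+mR=10/53 → advance +1; mR−mL=-1950/901 → turn -1·90°
n=1: pose=(-8,4,N); sL=40/113, sR=40/53; mL=40/113, mR=140/5989; mL+mR=20/53 → advance +1; mR−mL=-1980/5989 → turn -1·90°
n=2: pose=(-8,5,E); sL=10/29, sR=5/4; mL=10/29, mR=65/232; mL+mR=5/8 → advance +1; mR−mL=-15/232 → turn -1·90°
n=3: pose=(-7,5,S); sL=40/37, sR=8/17; mL=40/37, mR=-532/629; mL+mR=4/17 → advance +1; mR−mL=-1212/629 → turn -1·90°

0 20/17 20/53 20/17 -890/901 -7 4 W
1 40/113 40/53 40/113 140/5989 -8 4 N
2 10/29 5/4 10/29 65/232 -8 5 E
3 40/37 8/17 40/37 -532/629 -7 5 S
final -7 4 W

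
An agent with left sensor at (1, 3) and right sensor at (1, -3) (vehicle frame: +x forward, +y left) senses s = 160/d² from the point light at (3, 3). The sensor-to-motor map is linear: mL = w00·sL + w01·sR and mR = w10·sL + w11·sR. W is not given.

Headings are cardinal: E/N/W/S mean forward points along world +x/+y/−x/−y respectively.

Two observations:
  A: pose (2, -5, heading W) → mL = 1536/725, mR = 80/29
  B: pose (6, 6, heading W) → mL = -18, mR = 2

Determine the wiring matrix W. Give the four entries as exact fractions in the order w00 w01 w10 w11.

-1/2 1/2 0 1/2

obs A: pose=(2,-5,W) → sL=32/25, sR=160/29, mL=1536/725, mR=80/29
obs B: pose=(6,6,W) → sL=40, sR=4, mL=-18, mR=2
sensor matrix S = [[32/25, 160/29], [40, 4]]; det S = -156288/725
solve [mL_A; mL_B] = S·[w00; w01] and [mR_A; mR_B] = S·[w10; w11]:
  w00 = -1/2, w01 = 1/2, w10 = 0, w11 = 1/2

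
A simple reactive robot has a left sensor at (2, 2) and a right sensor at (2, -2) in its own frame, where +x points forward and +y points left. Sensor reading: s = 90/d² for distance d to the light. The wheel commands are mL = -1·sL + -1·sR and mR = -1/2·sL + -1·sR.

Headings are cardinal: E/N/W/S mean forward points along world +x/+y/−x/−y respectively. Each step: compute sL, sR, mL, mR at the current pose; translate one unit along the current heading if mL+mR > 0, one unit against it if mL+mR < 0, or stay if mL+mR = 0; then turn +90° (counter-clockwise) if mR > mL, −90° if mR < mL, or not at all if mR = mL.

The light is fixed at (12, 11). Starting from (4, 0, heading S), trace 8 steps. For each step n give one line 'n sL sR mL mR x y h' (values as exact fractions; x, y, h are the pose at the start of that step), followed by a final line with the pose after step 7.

0 18/41 90/269 -8532/11029 -6111/11029 4 0 S
1 9/10 1/2 -7/5 -19/20 4 1 E
2 18/37 90/113 -5364/4181 -4347/4181 3 1 N
3 9/29 45/101 -2214/2929 -3519/5858 3 0 W
4 18/41 90/269 -8532/11029 -6111/11029 4 0 S
5 9/10 1/2 -7/5 -19/20 4 1 E
6 18/37 90/113 -5364/4181 -4347/4181 3 1 N
7 9/29 45/101 -2214/2929 -3519/5858 3 0 W
final 4 0 S

n=0: pose=(4,0,S); sL=18/41, sR=90/269; mL=-8532/11029, mR=-6111/11029; mL+mR=-14643/11029 → advance -1; mR−mL=9/41 → turn +1·90°
n=1: pose=(4,1,E); sL=9/10, sR=1/2; mL=-7/5, mR=-19/20; mL+mR=-47/20 → advance -1; mR−mL=9/20 → turn +1·90°
n=2: pose=(3,1,N); sL=18/37, sR=90/113; mL=-5364/4181, mR=-4347/4181; mL+mR=-9711/4181 → advance -1; mR−mL=9/37 → turn +1·90°
n=3: pose=(3,0,W); sL=9/29, sR=45/101; mL=-2214/2929, mR=-3519/5858; mL+mR=-7947/5858 → advance -1; mR−mL=9/58 → turn +1·90°
n=4: pose=(4,0,S); sL=18/41, sR=90/269; mL=-8532/11029, mR=-6111/11029; mL+mR=-14643/11029 → advance -1; mR−mL=9/41 → turn +1·90°
n=5: pose=(4,1,E); sL=9/10, sR=1/2; mL=-7/5, mR=-19/20; mL+mR=-47/20 → advance -1; mR−mL=9/20 → turn +1·90°
n=6: pose=(3,1,N); sL=18/37, sR=90/113; mL=-5364/4181, mR=-4347/4181; mL+mR=-9711/4181 → advance -1; mR−mL=9/37 → turn +1·90°
n=7: pose=(3,0,W); sL=9/29, sR=45/101; mL=-2214/2929, mR=-3519/5858; mL+mR=-7947/5858 → advance -1; mR−mL=9/58 → turn +1·90°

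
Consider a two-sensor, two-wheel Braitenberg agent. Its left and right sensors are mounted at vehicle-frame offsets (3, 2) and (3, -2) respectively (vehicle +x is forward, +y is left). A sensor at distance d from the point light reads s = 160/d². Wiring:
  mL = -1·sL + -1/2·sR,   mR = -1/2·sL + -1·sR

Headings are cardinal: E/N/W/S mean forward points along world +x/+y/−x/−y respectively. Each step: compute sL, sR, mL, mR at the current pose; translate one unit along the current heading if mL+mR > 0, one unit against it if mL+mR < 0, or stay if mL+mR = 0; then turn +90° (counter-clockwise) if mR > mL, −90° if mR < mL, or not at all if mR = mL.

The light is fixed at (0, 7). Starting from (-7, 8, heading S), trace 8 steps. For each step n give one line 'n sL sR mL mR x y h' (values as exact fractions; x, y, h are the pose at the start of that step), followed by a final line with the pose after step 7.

n=0: pose=(-7,8,S); sL=160/29, sR=32/17; mL=-3184/493, mR=-2288/493; mL+mR=-5472/493 → advance -1; mR−mL=896/493 → turn +1·90°
n=1: pose=(-7,9,E); sL=5, sR=10; mL=-10, mR=-25/2; mL+mR=-45/2 → advance -1; mR−mL=-5/2 → turn -1·90°
n=2: pose=(-8,9,S); sL=160/37, sR=160/101; mL=-19120/3737, mR=-14000/3737; mL+mR=-33120/3737 → advance -1; mR−mL=5120/3737 → turn +1·90°
n=3: pose=(-8,10,E); sL=16/5, sR=80/13; mL=-408/65, mR=-504/65; mL+mR=-912/65 → advance -1; mR−mL=-96/65 → turn -1·90°
n=4: pose=(-9,10,S); sL=160/49, sR=160/121; mL=-23280/5929, mR=-17520/5929; mL+mR=-40800/5929 → advance -1; mR−mL=5760/5929 → turn +1·90°
n=5: pose=(-9,11,E); sL=20/9, sR=4; mL=-38/9, mR=-46/9; mL+mR=-28/3 → advance -1; mR−mL=-8/9 → turn -1·90°
n=6: pose=(-10,11,S); sL=32/13, sR=32/29; mL=-1136/377, mR=-880/377; mL+mR=-2016/377 → advance -1; mR−mL=256/377 → turn +1·90°
n=7: pose=(-10,12,E); sL=80/49, sR=80/29; mL=-4280/1421, mR=-5080/1421; mL+mR=-9360/1421 → advance -1; mR−mL=-800/1421 → turn -1·90°

0 160/29 32/17 -3184/493 -2288/493 -7 8 S
1 5 10 -10 -25/2 -7 9 E
2 160/37 160/101 -19120/3737 -14000/3737 -8 9 S
3 16/5 80/13 -408/65 -504/65 -8 10 E
4 160/49 160/121 -23280/5929 -17520/5929 -9 10 S
5 20/9 4 -38/9 -46/9 -9 11 E
6 32/13 32/29 -1136/377 -880/377 -10 11 S
7 80/49 80/29 -4280/1421 -5080/1421 -10 12 E
final -11 12 S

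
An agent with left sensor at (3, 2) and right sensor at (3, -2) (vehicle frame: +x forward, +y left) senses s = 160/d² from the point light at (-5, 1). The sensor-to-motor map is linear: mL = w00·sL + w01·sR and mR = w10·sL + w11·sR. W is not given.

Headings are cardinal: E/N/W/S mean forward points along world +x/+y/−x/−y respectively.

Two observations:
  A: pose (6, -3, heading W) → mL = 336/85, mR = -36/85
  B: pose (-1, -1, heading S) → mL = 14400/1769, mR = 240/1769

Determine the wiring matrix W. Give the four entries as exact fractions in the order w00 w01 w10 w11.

obs A: pose=(6,-3,W) → sL=8/5, sR=40/17, mL=336/85, mR=-36/85
obs B: pose=(-1,-1,S) → sL=160/61, sR=160/29, mL=14400/1769, mR=240/1769
sensor matrix S = [[8/5, 40/17], [160/61, 160/29]]; det S = 79872/30073
solve [mL_A; mL_B] = S·[w00; w01] and [mR_A; mR_B] = S·[w10; w11]:
  w00 = 1, w01 = 1, w10 = -1, w11 = 1/2

1 1 -1 1/2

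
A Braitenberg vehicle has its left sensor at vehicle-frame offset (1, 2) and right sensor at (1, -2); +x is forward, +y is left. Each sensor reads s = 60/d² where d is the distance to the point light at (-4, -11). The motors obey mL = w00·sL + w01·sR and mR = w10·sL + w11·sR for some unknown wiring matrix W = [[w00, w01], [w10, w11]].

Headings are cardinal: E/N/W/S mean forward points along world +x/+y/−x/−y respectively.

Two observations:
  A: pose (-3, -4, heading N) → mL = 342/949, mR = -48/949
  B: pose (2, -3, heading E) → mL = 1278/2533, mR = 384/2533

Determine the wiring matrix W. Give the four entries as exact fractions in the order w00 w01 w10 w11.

obs A: pose=(-3,-4,N) → sL=12/13, sR=60/73, mL=342/949, mR=-48/949
obs B: pose=(2,-3,E) → sL=60/149, sR=12/17, mL=1278/2533, mR=384/2533
sensor matrix S = [[12/13, 60/73], [60/149, 12/17]]; det S = 770688/2403817
solve [mL_A; mL_B] = S·[w00; w01] and [mR_A; mR_B] = S·[w10; w11]:
  w00 = -1/2, w01 = 1, w10 = -1/2, w11 = 1/2

-1/2 1 -1/2 1/2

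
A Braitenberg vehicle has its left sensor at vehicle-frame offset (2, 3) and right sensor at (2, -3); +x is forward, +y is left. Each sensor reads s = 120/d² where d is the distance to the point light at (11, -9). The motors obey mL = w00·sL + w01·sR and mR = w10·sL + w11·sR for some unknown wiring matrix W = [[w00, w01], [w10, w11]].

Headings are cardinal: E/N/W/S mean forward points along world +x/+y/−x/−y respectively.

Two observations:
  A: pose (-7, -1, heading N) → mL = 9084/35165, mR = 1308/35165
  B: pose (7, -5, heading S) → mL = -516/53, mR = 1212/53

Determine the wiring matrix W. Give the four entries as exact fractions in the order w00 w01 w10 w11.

-1/2 1 1 -1/2

obs A: pose=(-7,-1,N) → sL=120/541, sR=24/65, mL=9084/35165, mR=1308/35165
obs B: pose=(7,-5,S) → sL=24, sR=120/53, mL=-516/53, mR=1212/53
sensor matrix S = [[120/541, 24/65], [24, 120/53]]; det S = -15579648/1863745
solve [mL_A; mL_B] = S·[w00; w01] and [mR_A; mR_B] = S·[w10; w11]:
  w00 = -1/2, w01 = 1, w10 = 1, w11 = -1/2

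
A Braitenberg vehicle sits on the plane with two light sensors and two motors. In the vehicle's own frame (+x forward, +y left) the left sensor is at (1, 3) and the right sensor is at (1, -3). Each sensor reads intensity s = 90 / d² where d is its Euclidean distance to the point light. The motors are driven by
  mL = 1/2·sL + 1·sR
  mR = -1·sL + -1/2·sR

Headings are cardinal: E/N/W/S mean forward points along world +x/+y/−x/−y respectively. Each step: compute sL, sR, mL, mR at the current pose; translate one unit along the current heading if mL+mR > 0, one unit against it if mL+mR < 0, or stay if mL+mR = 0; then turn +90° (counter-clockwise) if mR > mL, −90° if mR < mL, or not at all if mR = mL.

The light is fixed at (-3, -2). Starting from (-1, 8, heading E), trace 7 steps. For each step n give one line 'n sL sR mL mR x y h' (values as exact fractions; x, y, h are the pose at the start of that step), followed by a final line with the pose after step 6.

n=0: pose=(-1,8,E); sL=45/89, sR=45/29; mL=9315/5162, mR=-6615/5162; mL+mR=1350/2581 → advance +1; mR−mL=-7965/2581 → turn -1·90°
n=1: pose=(0,8,S); sL=10/13, sR=10/9; mL=175/117, mR=-155/117; mL+mR=20/117 → advance +1; mR−mL=-110/39 → turn -1·90°
n=2: pose=(0,7,W); sL=9/4, sR=45/74; mL=513/296, mR=-189/74; mL+mR=-243/296 → advance -1; mR−mL=-1269/296 → turn -1·90°
n=3: pose=(1,7,N); sL=90/101, sR=90/149; mL=15795/15049, mR=-17955/15049; mL+mR=-2160/15049 → advance -1; mR−mL=-33750/15049 → turn -1·90°
n=4: pose=(1,6,E); sL=45/73, sR=9/5; mL=1539/730, mR=-1107/730; mL+mR=216/365 → advance +1; mR−mL=-1323/365 → turn -1·90°
n=5: pose=(2,6,S); sL=90/113, sR=90/53; mL=12555/5989, mR=-9855/5989; mL+mR=2700/5989 → advance +1; mR−mL=-22410/5989 → turn -1·90°
n=6: pose=(2,5,W); sL=45/16, sR=45/58; mL=2025/928, mR=-1485/464; mL+mR=-945/928 → advance -1; mR−mL=-4995/928 → turn -1·90°

0 45/89 45/29 9315/5162 -6615/5162 -1 8 E
1 10/13 10/9 175/117 -155/117 0 8 S
2 9/4 45/74 513/296 -189/74 0 7 W
3 90/101 90/149 15795/15049 -17955/15049 1 7 N
4 45/73 9/5 1539/730 -1107/730 1 6 E
5 90/113 90/53 12555/5989 -9855/5989 2 6 S
6 45/16 45/58 2025/928 -1485/464 2 5 W
final 3 5 N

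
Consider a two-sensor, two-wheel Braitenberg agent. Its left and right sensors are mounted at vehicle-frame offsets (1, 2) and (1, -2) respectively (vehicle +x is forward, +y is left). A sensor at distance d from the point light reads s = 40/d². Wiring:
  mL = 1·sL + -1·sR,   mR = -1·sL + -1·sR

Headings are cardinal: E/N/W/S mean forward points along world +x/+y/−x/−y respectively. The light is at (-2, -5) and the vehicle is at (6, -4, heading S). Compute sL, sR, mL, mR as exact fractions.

2/5 10/9 -32/45 -68/45

left sensor world pos  = (8, -5); dL² = 100
right sensor world pos = (4, -5); dR² = 36
sL = 40/100 = 2/5
sR = 40/36 = 10/9
mL = 1·sL + -1·sR = -32/45
mR = -1·sL + -1·sR = -68/45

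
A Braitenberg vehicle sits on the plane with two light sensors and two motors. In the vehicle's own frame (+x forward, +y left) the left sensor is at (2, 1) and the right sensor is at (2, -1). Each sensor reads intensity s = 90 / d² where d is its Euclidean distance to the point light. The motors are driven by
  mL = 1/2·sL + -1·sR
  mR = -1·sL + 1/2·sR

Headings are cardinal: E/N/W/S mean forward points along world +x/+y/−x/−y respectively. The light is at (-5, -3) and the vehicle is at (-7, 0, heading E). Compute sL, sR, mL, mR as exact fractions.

left sensor world pos  = (-5, 1); dL² = 16
right sensor world pos = (-5, -1); dR² = 4
sL = 90/16 = 45/8
sR = 90/4 = 45/2
mL = 1/2·sL + -1·sR = -315/16
mR = -1·sL + 1/2·sR = 45/8

45/8 45/2 -315/16 45/8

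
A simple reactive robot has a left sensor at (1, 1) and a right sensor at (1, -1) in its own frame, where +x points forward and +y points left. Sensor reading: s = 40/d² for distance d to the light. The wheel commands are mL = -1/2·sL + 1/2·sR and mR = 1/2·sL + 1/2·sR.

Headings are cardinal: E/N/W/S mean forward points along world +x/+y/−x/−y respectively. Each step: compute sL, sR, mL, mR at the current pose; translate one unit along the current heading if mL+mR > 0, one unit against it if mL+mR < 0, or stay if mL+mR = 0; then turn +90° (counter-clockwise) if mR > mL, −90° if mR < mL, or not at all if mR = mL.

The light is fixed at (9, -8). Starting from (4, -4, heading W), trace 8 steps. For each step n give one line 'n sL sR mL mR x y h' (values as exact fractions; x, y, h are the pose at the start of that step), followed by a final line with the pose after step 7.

0 8/9 40/61 -64/549 424/549 4 -4 W
1 20/17 20/29 -120/493 460/493 3 -4 S
2 40/41 40/29 240/1189 1400/1189 3 -5 E
3 10/13 5/4 25/104 105/104 4 -5 N
4 8/9 40/61 -64/549 424/549 4 -4 W
5 20/17 20/29 -120/493 460/493 3 -4 S
6 40/41 40/29 240/1189 1400/1189 3 -5 E
7 10/13 5/4 25/104 105/104 4 -5 N
final 4 -4 W

n=0: pose=(4,-4,W); sL=8/9, sR=40/61; mL=-64/549, mR=424/549; mL+mR=40/61 → advance +1; mR−mL=8/9 → turn +1·90°
n=1: pose=(3,-4,S); sL=20/17, sR=20/29; mL=-120/493, mR=460/493; mL+mR=20/29 → advance +1; mR−mL=20/17 → turn +1·90°
n=2: pose=(3,-5,E); sL=40/41, sR=40/29; mL=240/1189, mR=1400/1189; mL+mR=40/29 → advance +1; mR−mL=40/41 → turn +1·90°
n=3: pose=(4,-5,N); sL=10/13, sR=5/4; mL=25/104, mR=105/104; mL+mR=5/4 → advance +1; mR−mL=10/13 → turn +1·90°
n=4: pose=(4,-4,W); sL=8/9, sR=40/61; mL=-64/549, mR=424/549; mL+mR=40/61 → advance +1; mR−mL=8/9 → turn +1·90°
n=5: pose=(3,-4,S); sL=20/17, sR=20/29; mL=-120/493, mR=460/493; mL+mR=20/29 → advance +1; mR−mL=20/17 → turn +1·90°
n=6: pose=(3,-5,E); sL=40/41, sR=40/29; mL=240/1189, mR=1400/1189; mL+mR=40/29 → advance +1; mR−mL=40/41 → turn +1·90°
n=7: pose=(4,-5,N); sL=10/13, sR=5/4; mL=25/104, mR=105/104; mL+mR=5/4 → advance +1; mR−mL=10/13 → turn +1·90°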